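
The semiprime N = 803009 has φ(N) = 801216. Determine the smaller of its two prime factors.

φ(n) = (p−1)(q−1) = n − (p+q) + 1, so p + q = 803009 − 801216 + 1 = 1794.
p and q are the roots of t² − 1794t + 803009 = 0.
Discriminant: 1794² − 4·803009 = 3218436 − 3212036 = 6400; √6400 = 80.
q = (1794 − 80)/2 = 857, p = (1794 + 80)/2 = 937.
Check: 857 · 937 = 803009.

857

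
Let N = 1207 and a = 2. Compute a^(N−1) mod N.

2^1 ≡ 2 (mod 1207)
2^2 ≡ 2^2 = 4 ≡ 4 (mod 1207)
2^4 ≡ 4^2 = 16 ≡ 16 (mod 1207)
2^8 ≡ 16^2 = 256 ≡ 256 (mod 1207)
2^16 ≡ 256^2 = 65536 ≡ 358 (mod 1207)
2^32 ≡ 358^2 = 128164 ≡ 222 (mod 1207)
2^64 ≡ 222^2 = 49284 ≡ 1004 (mod 1207)
2^128 ≡ 1004^2 = 1008016 ≡ 171 (mod 1207)
2^256 ≡ 171^2 = 29241 ≡ 273 (mod 1207)
2^512 ≡ 273^2 = 74529 ≡ 902 (mod 1207)
2^1024 ≡ 902^2 = 813604 ≡ 86 (mod 1207)
1206 = 1024 + 128 + 32 + 16 + 4 + 2 in binary powers of 2.
So 2^1206 ≡ 86 · 171 · 222 · 358 · 16 · 4 ≡ 642 (mod 1207).
Since 642 ≠ 1, base 2 is a Fermat witness: 1207 is composite.

642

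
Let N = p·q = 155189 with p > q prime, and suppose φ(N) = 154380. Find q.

φ(n) = (p−1)(q−1) = n − (p+q) + 1, so p + q = 155189 − 154380 + 1 = 810.
p and q are the roots of t² − 810t + 155189 = 0.
Discriminant: 810² − 4·155189 = 656100 − 620756 = 35344; √35344 = 188.
q = (810 − 188)/2 = 311, p = (810 + 188)/2 = 499.
Check: 311 · 499 = 155189.

311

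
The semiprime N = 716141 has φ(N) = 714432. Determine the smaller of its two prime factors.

733

φ(n) = (p−1)(q−1) = n − (p+q) + 1, so p + q = 716141 − 714432 + 1 = 1710.
p and q are the roots of t² − 1710t + 716141 = 0.
Discriminant: 1710² − 4·716141 = 2924100 − 2864564 = 59536; √59536 = 244.
q = (1710 − 244)/2 = 733, p = (1710 + 244)/2 = 977.
Check: 733 · 977 = 716141.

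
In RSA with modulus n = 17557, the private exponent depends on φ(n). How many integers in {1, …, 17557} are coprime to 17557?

17280

Factor: 17557 = 97 · 181.
φ(17557) = (97−1) · (181−1) = 96 · 180 = 17280.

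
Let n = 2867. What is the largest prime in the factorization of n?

61

2867 = 47 · 61
61 is prime.
So 2867 = 47 · 61; the largest prime factor is 61.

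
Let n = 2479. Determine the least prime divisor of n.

37

2479 is odd.
Digit sum 22, not divisible by 3.
Ends in 9: not divisible by 5.
7: 2479 = 7·354 + 1
11: 2479 = 11·225 + 4
13: 2479 = 13·190 + 9
17: 2479 = 17·145 + 14
19: 2479 = 19·130 + 9
23: 2479 = 23·107 + 18
29: 2479 = 29·85 + 14
31: 2479 = 31·79 + 30
37: 2479 = 37·67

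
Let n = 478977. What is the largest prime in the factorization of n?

478977 = 3 · 159659
159659 = 43 · 3713
3713 = 47 · 79
79 is prime.
So 478977 = 3 · 43 · 47 · 79; the largest prime factor is 79.

79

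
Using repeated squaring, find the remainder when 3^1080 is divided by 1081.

3^1 ≡ 3 (mod 1081)
3^2 ≡ 3^2 = 9 ≡ 9 (mod 1081)
3^4 ≡ 9^2 = 81 ≡ 81 (mod 1081)
3^8 ≡ 81^2 = 6561 ≡ 75 (mod 1081)
3^16 ≡ 75^2 = 5625 ≡ 220 (mod 1081)
3^32 ≡ 220^2 = 48400 ≡ 836 (mod 1081)
3^64 ≡ 836^2 = 698896 ≡ 570 (mod 1081)
3^128 ≡ 570^2 = 324900 ≡ 600 (mod 1081)
3^256 ≡ 600^2 = 360000 ≡ 27 (mod 1081)
3^512 ≡ 27^2 = 729 ≡ 729 (mod 1081)
3^1024 ≡ 729^2 = 531441 ≡ 670 (mod 1081)
1080 = 1024 + 32 + 16 + 8 in binary powers of 2.
So 3^1080 ≡ 670 · 836 · 220 · 75 ≡ 768 (mod 1081).
Since 768 ≠ 1, base 3 is a Fermat witness: 1081 is composite.

768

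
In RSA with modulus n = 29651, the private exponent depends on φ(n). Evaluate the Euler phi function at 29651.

29304

Factor: 29651 = 149 · 199.
φ(29651) = (149−1) · (199−1) = 148 · 198 = 29304.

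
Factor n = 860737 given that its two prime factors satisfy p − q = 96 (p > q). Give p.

Since p = q + 96, we have 860737 = q(q + 96), so q² + 96q − 860737 = 0.
Discriminant: 96² + 4·860737 = 9216 + 3442948 = 3452164; √3452164 = 1858.
q = (−96 + 1858)/2 = 881, and p = q + 96 = 977.
Check: 881 · 977 = 860737.

977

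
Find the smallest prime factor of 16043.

61

16043 is odd.
Digit sum 14, not divisible by 3.
Ends in 3: not divisible by 5.
7: 16043 = 7·2291 + 6
11: 16043 = 11·1458 + 5
13: 16043 = 13·1234 + 1
17: 16043 = 17·943 + 12
19: 16043 = 19·844 + 7
23: 16043 = 23·697 + 12
29: 16043 = 29·553 + 6
31: 16043 = 31·517 + 16
37: 16043 = 37·433 + 22
41: 16043 = 41·391 + 12
43: 16043 = 43·373 + 4
47: 16043 = 47·341 + 16
53: 16043 = 53·302 + 37
59: 16043 = 59·271 + 54
61: 16043 = 61·263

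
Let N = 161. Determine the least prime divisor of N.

161 is odd.
Digit sum 8, not divisible by 3.
Ends in 1: not divisible by 5.
7: 161 = 7·23

7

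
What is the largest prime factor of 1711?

59

1711 = 29 · 59
59 is prime.
So 1711 = 29 · 59; the largest prime factor is 59.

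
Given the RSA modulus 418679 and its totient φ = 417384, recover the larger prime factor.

φ(n) = (p−1)(q−1) = n − (p+q) + 1, so p + q = 418679 − 417384 + 1 = 1296.
p and q are the roots of t² − 1296t + 418679 = 0.
Discriminant: 1296² − 4·418679 = 1679616 − 1674716 = 4900; √4900 = 70.
q = (1296 − 70)/2 = 613, p = (1296 + 70)/2 = 683.
Check: 613 · 683 = 418679.

683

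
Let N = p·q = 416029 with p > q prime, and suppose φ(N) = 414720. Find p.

769

φ(n) = (p−1)(q−1) = n − (p+q) + 1, so p + q = 416029 − 414720 + 1 = 1310.
p and q are the roots of t² − 1310t + 416029 = 0.
Discriminant: 1310² − 4·416029 = 1716100 − 1664116 = 51984; √51984 = 228.
q = (1310 − 228)/2 = 541, p = (1310 + 228)/2 = 769.
Check: 541 · 769 = 416029.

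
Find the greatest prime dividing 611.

47

611 = 13 · 47
47 is prime.
So 611 = 13 · 47; the largest prime factor is 47.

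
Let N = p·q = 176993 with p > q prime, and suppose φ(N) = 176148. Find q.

φ(n) = (p−1)(q−1) = n − (p+q) + 1, so p + q = 176993 − 176148 + 1 = 846.
p and q are the roots of t² − 846t + 176993 = 0.
Discriminant: 846² − 4·176993 = 715716 − 707972 = 7744; √7744 = 88.
q = (846 − 88)/2 = 379, p = (846 + 88)/2 = 467.
Check: 379 · 467 = 176993.

379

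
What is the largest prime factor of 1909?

83

1909 = 23 · 83
83 is prime.
So 1909 = 23 · 83; the largest prime factor is 83.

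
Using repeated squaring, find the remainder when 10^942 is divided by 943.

10^1 ≡ 10 (mod 943)
10^2 ≡ 10^2 = 100 ≡ 100 (mod 943)
10^4 ≡ 100^2 = 10000 ≡ 570 (mod 943)
10^8 ≡ 570^2 = 324900 ≡ 508 (mod 943)
10^16 ≡ 508^2 = 258064 ≡ 625 (mod 943)
10^32 ≡ 625^2 = 390625 ≡ 223 (mod 943)
10^64 ≡ 223^2 = 49729 ≡ 693 (mod 943)
10^128 ≡ 693^2 = 480249 ≡ 262 (mod 943)
10^256 ≡ 262^2 = 68644 ≡ 748 (mod 943)
10^512 ≡ 748^2 = 559504 ≡ 305 (mod 943)
942 = 512 + 256 + 128 + 32 + 8 + 4 + 2 in binary powers of 2.
So 10^942 ≡ 305 · 748 · 262 · 223 · 508 · 570 · 100 ≡ 469 (mod 943).
Since 469 ≠ 1, base 10 is a Fermat witness: 943 is composite.

469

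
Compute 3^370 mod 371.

3^1 ≡ 3 (mod 371)
3^2 ≡ 3^2 = 9 ≡ 9 (mod 371)
3^4 ≡ 9^2 = 81 ≡ 81 (mod 371)
3^8 ≡ 81^2 = 6561 ≡ 254 (mod 371)
3^16 ≡ 254^2 = 64516 ≡ 333 (mod 371)
3^32 ≡ 333^2 = 110889 ≡ 331 (mod 371)
3^64 ≡ 331^2 = 109561 ≡ 116 (mod 371)
3^128 ≡ 116^2 = 13456 ≡ 100 (mod 371)
3^256 ≡ 100^2 = 10000 ≡ 354 (mod 371)
370 = 256 + 64 + 32 + 16 + 2 in binary powers of 2.
So 3^370 ≡ 354 · 116 · 331 · 333 · 9 ≡ 305 (mod 371).
Since 305 ≠ 1, base 3 is a Fermat witness: 371 is composite.

305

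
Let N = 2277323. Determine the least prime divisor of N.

2277323 is odd.
Digit sum 26, not divisible by 3.
Ends in 3: not divisible by 5.
7: 2277323 = 7·325331 + 6
11: 2277323 = 11·207029 + 4
13: 2277323 = 13·175178 + 9
17: 2277323 = 17·133960 + 3
19: 2277323 = 19·119859 + 2
23: 2277323 = 23·99014 + 1
29: 2277323 = 29·78528 + 11
31: 2277323 = 31·73462 + 1
37: 2277323 = 37·61549 + 10
41: 2277323 = 41·55544 + 19
43: 2277323 = 43·52961

43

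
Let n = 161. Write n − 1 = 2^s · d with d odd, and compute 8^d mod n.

85

161 − 1 = 160 = 2^5 · 5, so d = 5.
8^1 ≡ 8 (mod 161)
8^2 ≡ 8^2 = 64 ≡ 64 (mod 161)
8^4 ≡ 64^2 = 4096 ≡ 71 (mod 161)
5 = 4 + 1 in binary powers of 2.
So 8^5 ≡ 71 · 8 ≡ 85 (mod 161).
Squaring chain: 85 → 141 → 78 → 127 → 29; never reaches −1, so base 8 is a Miller–Rabin witness that 161 is composite.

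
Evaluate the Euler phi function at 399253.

382800

Factor: 399253 = 59 · 67 · 101.
φ(399253) = (59−1) · (67−1) · (101−1) = 58 · 66 · 100 = 382800.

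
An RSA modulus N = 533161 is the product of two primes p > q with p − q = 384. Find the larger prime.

Since p = q + 384, we have 533161 = q(q + 384), so q² + 384q − 533161 = 0.
Discriminant: 384² + 4·533161 = 147456 + 2132644 = 2280100; √2280100 = 1510.
q = (−384 + 1510)/2 = 563, and p = q + 384 = 947.
Check: 563 · 947 = 533161.

947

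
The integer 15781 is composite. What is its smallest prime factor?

43

15781 is odd.
Digit sum 22, not divisible by 3.
Ends in 1: not divisible by 5.
7: 15781 = 7·2254 + 3
11: 15781 = 11·1434 + 7
13: 15781 = 13·1213 + 12
17: 15781 = 17·928 + 5
19: 15781 = 19·830 + 11
23: 15781 = 23·686 + 3
29: 15781 = 29·544 + 5
31: 15781 = 31·509 + 2
37: 15781 = 37·426 + 19
41: 15781 = 41·384 + 37
43: 15781 = 43·367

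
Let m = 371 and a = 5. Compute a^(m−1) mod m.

5^1 ≡ 5 (mod 371)
5^2 ≡ 5^2 = 25 ≡ 25 (mod 371)
5^4 ≡ 25^2 = 625 ≡ 254 (mod 371)
5^8 ≡ 254^2 = 64516 ≡ 333 (mod 371)
5^16 ≡ 333^2 = 110889 ≡ 331 (mod 371)
5^32 ≡ 331^2 = 109561 ≡ 116 (mod 371)
5^64 ≡ 116^2 = 13456 ≡ 100 (mod 371)
5^128 ≡ 100^2 = 10000 ≡ 354 (mod 371)
5^256 ≡ 354^2 = 125316 ≡ 289 (mod 371)
370 = 256 + 64 + 32 + 16 + 2 in binary powers of 2.
So 5^370 ≡ 289 · 100 · 116 · 331 · 25 ≡ 149 (mod 371).
Since 149 ≠ 1, base 5 is a Fermat witness: 371 is composite.

149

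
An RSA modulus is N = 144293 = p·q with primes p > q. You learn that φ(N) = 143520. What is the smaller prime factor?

313

φ(n) = (p−1)(q−1) = n − (p+q) + 1, so p + q = 144293 − 143520 + 1 = 774.
p and q are the roots of t² − 774t + 144293 = 0.
Discriminant: 774² − 4·144293 = 599076 − 577172 = 21904; √21904 = 148.
q = (774 − 148)/2 = 313, p = (774 + 148)/2 = 461.
Check: 313 · 461 = 144293.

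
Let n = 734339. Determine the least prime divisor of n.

37

734339 is odd.
Digit sum 29, not divisible by 3.
Ends in 9: not divisible by 5.
7: 734339 = 7·104905 + 4
11: 734339 = 11·66758 + 1
13: 734339 = 13·56487 + 8
17: 734339 = 17·43196 + 7
19: 734339 = 19·38649 + 8
23: 734339 = 23·31927 + 18
29: 734339 = 29·25322 + 1
31: 734339 = 31·23688 + 11
37: 734339 = 37·19847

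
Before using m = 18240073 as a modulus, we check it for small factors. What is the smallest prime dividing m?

18240073 is odd.
Digit sum 25, not divisible by 3.
Ends in 3: not divisible by 5.
7: 18240073 = 7·2605724 + 5
11: 18240073 = 11·1658188 + 5
13: 18240073 = 13·1403082 + 7
17: 18240073 = 17·1072945 + 8
19: 18240073 = 19·960003 + 16
23: 18240073 = 23·793046 + 15
29: 18240073 = 29·628968 + 1
31: 18240073 = 31·588389 + 14
37: 18240073 = 37·492974 + 35
41: 18240073 = 41·444879 + 34
43: 18240073 = 43·424187 + 32
47: 18240073 = 47·388086 + 31
53: 18240073 = 53·344152 + 17
59: 18240073 = 59·309153 + 46
61: 18240073 = 61·299017 + 36
67: 18240073 = 67·272239 + 60
71: 18240073 = 71·256902 + 31
73: 18240073 = 73·249864 + 1
79: 18240073 = 79·230887

79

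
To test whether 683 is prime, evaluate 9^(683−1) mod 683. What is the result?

9^1 ≡ 9 (mod 683)
9^2 ≡ 9^2 = 81 ≡ 81 (mod 683)
9^4 ≡ 81^2 = 6561 ≡ 414 (mod 683)
9^8 ≡ 414^2 = 171396 ≡ 646 (mod 683)
9^16 ≡ 646^2 = 417316 ≡ 3 (mod 683)
9^32 ≡ 3^2 = 9 ≡ 9 (mod 683)
9^64 ≡ 9^2 = 81 ≡ 81 (mod 683)
9^128 ≡ 81^2 = 6561 ≡ 414 (mod 683)
9^256 ≡ 414^2 = 171396 ≡ 646 (mod 683)
9^512 ≡ 646^2 = 417316 ≡ 3 (mod 683)
682 = 512 + 128 + 32 + 8 + 2 in binary powers of 2.
So 9^682 ≡ 3 · 414 · 9 · 646 · 81 ≡ 1 (mod 683).
Since the result is 1, base 9 gives no evidence that 683 is composite.

1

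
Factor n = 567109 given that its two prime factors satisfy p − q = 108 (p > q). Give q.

701

Since p = q + 108, we have 567109 = q(q + 108), so q² + 108q − 567109 = 0.
Discriminant: 108² + 4·567109 = 11664 + 2268436 = 2280100; √2280100 = 1510.
q = (−108 + 1510)/2 = 701, and p = q + 108 = 809.
Check: 701 · 809 = 567109.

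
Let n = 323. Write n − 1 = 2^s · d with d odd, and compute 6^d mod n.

323 − 1 = 322 = 2^1 · 161, so d = 161.
6^1 ≡ 6 (mod 323)
6^2 ≡ 6^2 = 36 ≡ 36 (mod 323)
6^4 ≡ 36^2 = 1296 ≡ 4 (mod 323)
6^8 ≡ 4^2 = 16 ≡ 16 (mod 323)
6^16 ≡ 16^2 = 256 ≡ 256 (mod 323)
6^32 ≡ 256^2 = 65536 ≡ 290 (mod 323)
6^64 ≡ 290^2 = 84100 ≡ 120 (mod 323)
6^128 ≡ 120^2 = 14400 ≡ 188 (mod 323)
161 = 128 + 32 + 1 in binary powers of 2.
So 6^161 ≡ 188 · 290 · 6 ≡ 244 (mod 323).
Squaring chain: 244; never reaches −1, so base 6 is a Miller–Rabin witness that 323 is composite.

244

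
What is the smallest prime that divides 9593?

9593 is odd.
Digit sum 26, not divisible by 3.
Ends in 3: not divisible by 5.
7: 9593 = 7·1370 + 3
11: 9593 = 11·872 + 1
13: 9593 = 13·737 + 12
17: 9593 = 17·564 + 5
19: 9593 = 19·504 + 17
23: 9593 = 23·417 + 2
29: 9593 = 29·330 + 23
31: 9593 = 31·309 + 14
37: 9593 = 37·259 + 10
41: 9593 = 41·233 + 40
43: 9593 = 43·223 + 4
47: 9593 = 47·204 + 5
53: 9593 = 53·181

53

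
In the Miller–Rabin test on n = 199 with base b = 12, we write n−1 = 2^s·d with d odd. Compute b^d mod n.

199 − 1 = 198 = 2^1 · 99, so d = 99.
12^1 ≡ 12 (mod 199)
12^2 ≡ 12^2 = 144 ≡ 144 (mod 199)
12^4 ≡ 144^2 = 20736 ≡ 40 (mod 199)
12^8 ≡ 40^2 = 1600 ≡ 8 (mod 199)
12^16 ≡ 8^2 = 64 ≡ 64 (mod 199)
12^32 ≡ 64^2 = 4096 ≡ 116 (mod 199)
12^64 ≡ 116^2 = 13456 ≡ 123 (mod 199)
99 = 64 + 32 + 2 + 1 in binary powers of 2.
So 12^99 ≡ 123 · 116 · 144 · 12 ≡ 198 (mod 199).
Since 12^d ≡ 198 (mod 199), base 12 does not prove 199 composite.

198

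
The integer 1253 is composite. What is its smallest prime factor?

1253 is odd.
Digit sum 11, not divisible by 3.
Ends in 3: not divisible by 5.
7: 1253 = 7·179

7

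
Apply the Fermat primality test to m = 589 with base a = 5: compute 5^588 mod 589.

125

5^1 ≡ 5 (mod 589)
5^2 ≡ 5^2 = 25 ≡ 25 (mod 589)
5^4 ≡ 25^2 = 625 ≡ 36 (mod 589)
5^8 ≡ 36^2 = 1296 ≡ 118 (mod 589)
5^16 ≡ 118^2 = 13924 ≡ 377 (mod 589)
5^32 ≡ 377^2 = 142129 ≡ 180 (mod 589)
5^64 ≡ 180^2 = 32400 ≡ 5 (mod 589)
5^128 ≡ 5^2 = 25 ≡ 25 (mod 589)
5^256 ≡ 25^2 = 625 ≡ 36 (mod 589)
5^512 ≡ 36^2 = 1296 ≡ 118 (mod 589)
588 = 512 + 64 + 8 + 4 in binary powers of 2.
So 5^588 ≡ 118 · 5 · 118 · 36 ≡ 125 (mod 589).
Since 125 ≠ 1, base 5 is a Fermat witness: 589 is composite.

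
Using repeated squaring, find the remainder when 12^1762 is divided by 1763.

12^1 ≡ 12 (mod 1763)
12^2 ≡ 12^2 = 144 ≡ 144 (mod 1763)
12^4 ≡ 144^2 = 20736 ≡ 1343 (mod 1763)
12^8 ≡ 1343^2 = 1803649 ≡ 100 (mod 1763)
12^16 ≡ 100^2 = 10000 ≡ 1185 (mod 1763)
12^32 ≡ 1185^2 = 1404225 ≡ 877 (mod 1763)
12^64 ≡ 877^2 = 769129 ≡ 461 (mod 1763)
12^128 ≡ 461^2 = 212521 ≡ 961 (mod 1763)
12^256 ≡ 961^2 = 923521 ≡ 1472 (mod 1763)
12^512 ≡ 1472^2 = 2166784 ≡ 57 (mod 1763)
12^1024 ≡ 57^2 = 3249 ≡ 1486 (mod 1763)
1762 = 1024 + 512 + 128 + 64 + 32 + 2 in binary powers of 2.
So 12^1762 ≡ 1486 · 57 · 961 · 461 · 877 · 144 ≡ 1743 (mod 1763).
Since 1743 ≠ 1, base 12 is a Fermat witness: 1763 is composite.

1743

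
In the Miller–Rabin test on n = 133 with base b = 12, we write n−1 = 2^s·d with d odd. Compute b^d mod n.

132

133 − 1 = 132 = 2^2 · 33, so d = 33.
12^1 ≡ 12 (mod 133)
12^2 ≡ 12^2 = 144 ≡ 11 (mod 133)
12^4 ≡ 11^2 = 121 ≡ 121 (mod 133)
12^8 ≡ 121^2 = 14641 ≡ 11 (mod 133)
12^16 ≡ 11^2 = 121 ≡ 121 (mod 133)
12^32 ≡ 121^2 = 14641 ≡ 11 (mod 133)
33 = 32 + 1 in binary powers of 2.
So 12^33 ≡ 11 · 12 ≡ 132 (mod 133).
Since 12^d ≡ 132 (mod 133), base 12 does not prove 133 composite.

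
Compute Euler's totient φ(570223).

Factor: 570223 = 43 · 89 · 149.
φ(570223) = (43−1) · (89−1) · (149−1) = 42 · 88 · 148 = 547008.

547008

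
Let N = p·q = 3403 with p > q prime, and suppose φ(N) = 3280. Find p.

83

φ(n) = (p−1)(q−1) = n − (p+q) + 1, so p + q = 3403 − 3280 + 1 = 124.
p and q are the roots of t² − 124t + 3403 = 0.
Discriminant: 124² − 4·3403 = 15376 − 13612 = 1764; √1764 = 42.
q = (124 − 42)/2 = 41, p = (124 + 42)/2 = 83.
Check: 41 · 83 = 3403.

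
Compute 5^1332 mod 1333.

838

5^1 ≡ 5 (mod 1333)
5^2 ≡ 5^2 = 25 ≡ 25 (mod 1333)
5^4 ≡ 25^2 = 625 ≡ 625 (mod 1333)
5^8 ≡ 625^2 = 390625 ≡ 56 (mod 1333)
5^16 ≡ 56^2 = 3136 ≡ 470 (mod 1333)
5^32 ≡ 470^2 = 220900 ≡ 955 (mod 1333)
5^64 ≡ 955^2 = 912025 ≡ 253 (mod 1333)
5^128 ≡ 253^2 = 64009 ≡ 25 (mod 1333)
5^256 ≡ 25^2 = 625 ≡ 625 (mod 1333)
5^512 ≡ 625^2 = 390625 ≡ 56 (mod 1333)
5^1024 ≡ 56^2 = 3136 ≡ 470 (mod 1333)
1332 = 1024 + 256 + 32 + 16 + 4 in binary powers of 2.
So 5^1332 ≡ 470 · 625 · 955 · 470 · 625 ≡ 838 (mod 1333).
Since 838 ≠ 1, base 5 is a Fermat witness: 1333 is composite.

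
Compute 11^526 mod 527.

485

11^1 ≡ 11 (mod 527)
11^2 ≡ 11^2 = 121 ≡ 121 (mod 527)
11^4 ≡ 121^2 = 14641 ≡ 412 (mod 527)
11^8 ≡ 412^2 = 169744 ≡ 50 (mod 527)
11^16 ≡ 50^2 = 2500 ≡ 392 (mod 527)
11^32 ≡ 392^2 = 153664 ≡ 307 (mod 527)
11^64 ≡ 307^2 = 94249 ≡ 443 (mod 527)
11^128 ≡ 443^2 = 196249 ≡ 205 (mod 527)
11^256 ≡ 205^2 = 42025 ≡ 392 (mod 527)
11^512 ≡ 392^2 = 153664 ≡ 307 (mod 527)
526 = 512 + 8 + 4 + 2 in binary powers of 2.
So 11^526 ≡ 307 · 50 · 412 · 121 ≡ 485 (mod 527).
Since 485 ≠ 1, base 11 is a Fermat witness: 527 is composite.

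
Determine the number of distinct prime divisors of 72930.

6

72930 = 2 · 36465
36465 = 3 · 12155
12155 = 5 · 2431
2431 = 11 · 221
221 = 13 · 17
72930 = 2 · 3 · 5 · 11 · 13 · 17, which has 6 distinct prime factors.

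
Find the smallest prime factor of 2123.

11

2123 is odd.
Digit sum 8, not divisible by 3.
Ends in 3: not divisible by 5.
7: 2123 = 7·303 + 2
11: 2123 = 11·193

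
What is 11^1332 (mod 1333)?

78

11^1 ≡ 11 (mod 1333)
11^2 ≡ 11^2 = 121 ≡ 121 (mod 1333)
11^4 ≡ 121^2 = 14641 ≡ 1311 (mod 1333)
11^8 ≡ 1311^2 = 1718721 ≡ 484 (mod 1333)
11^16 ≡ 484^2 = 234256 ≡ 981 (mod 1333)
11^32 ≡ 981^2 = 962361 ≡ 1268 (mod 1333)
11^64 ≡ 1268^2 = 1607824 ≡ 226 (mod 1333)
11^128 ≡ 226^2 = 51076 ≡ 422 (mod 1333)
11^256 ≡ 422^2 = 178084 ≡ 795 (mod 1333)
11^512 ≡ 795^2 = 632025 ≡ 183 (mod 1333)
11^1024 ≡ 183^2 = 33489 ≡ 164 (mod 1333)
1332 = 1024 + 256 + 32 + 16 + 4 in binary powers of 2.
So 11^1332 ≡ 164 · 795 · 1268 · 981 · 1311 ≡ 78 (mod 1333).
Since 78 ≠ 1, base 11 is a Fermat witness: 1333 is composite.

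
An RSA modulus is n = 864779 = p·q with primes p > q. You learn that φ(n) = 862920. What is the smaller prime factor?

φ(n) = (p−1)(q−1) = n − (p+q) + 1, so p + q = 864779 − 862920 + 1 = 1860.
p and q are the roots of t² − 1860t + 864779 = 0.
Discriminant: 1860² − 4·864779 = 3459600 − 3459116 = 484; √484 = 22.
q = (1860 − 22)/2 = 919, p = (1860 + 22)/2 = 941.
Check: 919 · 941 = 864779.

919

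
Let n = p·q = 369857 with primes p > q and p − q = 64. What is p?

Since p = q + 64, we have 369857 = q(q + 64), so q² + 64q − 369857 = 0.
Discriminant: 64² + 4·369857 = 4096 + 1479428 = 1483524; √1483524 = 1218.
q = (−64 + 1218)/2 = 577, and p = q + 64 = 641.
Check: 577 · 641 = 369857.

641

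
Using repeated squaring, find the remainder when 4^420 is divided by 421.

1

4^1 ≡ 4 (mod 421)
4^2 ≡ 4^2 = 16 ≡ 16 (mod 421)
4^4 ≡ 16^2 = 256 ≡ 256 (mod 421)
4^8 ≡ 256^2 = 65536 ≡ 281 (mod 421)
4^16 ≡ 281^2 = 78961 ≡ 234 (mod 421)
4^32 ≡ 234^2 = 54756 ≡ 26 (mod 421)
4^64 ≡ 26^2 = 676 ≡ 255 (mod 421)
4^128 ≡ 255^2 = 65025 ≡ 191 (mod 421)
4^256 ≡ 191^2 = 36481 ≡ 275 (mod 421)
420 = 256 + 128 + 32 + 4 in binary powers of 2.
So 4^420 ≡ 275 · 191 · 26 · 256 ≡ 1 (mod 421).
Since the result is 1, base 4 gives no evidence that 421 is composite.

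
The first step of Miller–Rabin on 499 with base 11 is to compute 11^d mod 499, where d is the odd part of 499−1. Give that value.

499 − 1 = 498 = 2^1 · 249, so d = 249.
11^1 ≡ 11 (mod 499)
11^2 ≡ 11^2 = 121 ≡ 121 (mod 499)
11^4 ≡ 121^2 = 14641 ≡ 170 (mod 499)
11^8 ≡ 170^2 = 28900 ≡ 457 (mod 499)
11^16 ≡ 457^2 = 208849 ≡ 267 (mod 499)
11^32 ≡ 267^2 = 71289 ≡ 431 (mod 499)
11^64 ≡ 431^2 = 185761 ≡ 133 (mod 499)
11^128 ≡ 133^2 = 17689 ≡ 224 (mod 499)
249 = 128 + 64 + 32 + 16 + 8 + 1 in binary powers of 2.
So 11^249 ≡ 224 · 133 · 431 · 267 · 457 · 11 ≡ 498 (mod 499).
Since 11^d ≡ 498 (mod 499), base 11 does not prove 499 composite.

498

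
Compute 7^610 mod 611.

17

7^1 ≡ 7 (mod 611)
7^2 ≡ 7^2 = 49 ≡ 49 (mod 611)
7^4 ≡ 49^2 = 2401 ≡ 568 (mod 611)
7^8 ≡ 568^2 = 322624 ≡ 16 (mod 611)
7^16 ≡ 16^2 = 256 ≡ 256 (mod 611)
7^32 ≡ 256^2 = 65536 ≡ 159 (mod 611)
7^64 ≡ 159^2 = 25281 ≡ 230 (mod 611)
7^128 ≡ 230^2 = 52900 ≡ 354 (mod 611)
7^256 ≡ 354^2 = 125316 ≡ 61 (mod 611)
7^512 ≡ 61^2 = 3721 ≡ 55 (mod 611)
610 = 512 + 64 + 32 + 2 in binary powers of 2.
So 7^610 ≡ 55 · 230 · 159 · 49 ≡ 17 (mod 611).
Since 17 ≠ 1, base 7 is a Fermat witness: 611 is composite.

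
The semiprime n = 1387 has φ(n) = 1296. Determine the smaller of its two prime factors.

19

φ(n) = (p−1)(q−1) = n − (p+q) + 1, so p + q = 1387 − 1296 + 1 = 92.
p and q are the roots of t² − 92t + 1387 = 0.
Discriminant: 92² − 4·1387 = 8464 − 5548 = 2916; √2916 = 54.
q = (92 − 54)/2 = 19, p = (92 + 54)/2 = 73.
Check: 19 · 73 = 1387.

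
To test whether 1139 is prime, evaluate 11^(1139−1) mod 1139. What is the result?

495

11^1 ≡ 11 (mod 1139)
11^2 ≡ 11^2 = 121 ≡ 121 (mod 1139)
11^4 ≡ 121^2 = 14641 ≡ 973 (mod 1139)
11^8 ≡ 973^2 = 946729 ≡ 220 (mod 1139)
11^16 ≡ 220^2 = 48400 ≡ 562 (mod 1139)
11^32 ≡ 562^2 = 315844 ≡ 341 (mod 1139)
11^64 ≡ 341^2 = 116281 ≡ 103 (mod 1139)
11^128 ≡ 103^2 = 10609 ≡ 358 (mod 1139)
11^256 ≡ 358^2 = 128164 ≡ 596 (mod 1139)
11^512 ≡ 596^2 = 355216 ≡ 987 (mod 1139)
11^1024 ≡ 987^2 = 974169 ≡ 324 (mod 1139)
1138 = 1024 + 64 + 32 + 16 + 2 in binary powers of 2.
So 11^1138 ≡ 324 · 103 · 341 · 562 · 121 ≡ 495 (mod 1139).
Since 495 ≠ 1, base 11 is a Fermat witness: 1139 is composite.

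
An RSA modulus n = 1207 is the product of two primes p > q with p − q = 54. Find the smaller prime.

Since p = q + 54, we have 1207 = q(q + 54), so q² + 54q − 1207 = 0.
Discriminant: 54² + 4·1207 = 2916 + 4828 = 7744; √7744 = 88.
q = (−54 + 88)/2 = 17, and p = q + 54 = 71.
Check: 17 · 71 = 1207.

17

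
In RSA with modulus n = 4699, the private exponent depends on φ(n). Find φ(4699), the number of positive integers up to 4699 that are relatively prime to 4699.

4536

Factor: 4699 = 37 · 127.
φ(4699) = (37−1) · (127−1) = 36 · 126 = 4536.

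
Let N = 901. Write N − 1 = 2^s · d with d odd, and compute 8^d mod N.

901 − 1 = 900 = 2^2 · 225, so d = 225.
8^1 ≡ 8 (mod 901)
8^2 ≡ 8^2 = 64 ≡ 64 (mod 901)
8^4 ≡ 64^2 = 4096 ≡ 492 (mod 901)
8^8 ≡ 492^2 = 242064 ≡ 596 (mod 901)
8^16 ≡ 596^2 = 355216 ≡ 222 (mod 901)
8^32 ≡ 222^2 = 49284 ≡ 630 (mod 901)
8^64 ≡ 630^2 = 396900 ≡ 460 (mod 901)
8^128 ≡ 460^2 = 211600 ≡ 766 (mod 901)
225 = 128 + 64 + 32 + 1 in binary powers of 2.
So 8^225 ≡ 766 · 460 · 630 · 8 ≡ 875 (mod 901).
Squaring chain: 875 → 676; never reaches −1, so base 8 is a Miller–Rabin witness that 901 is composite.

875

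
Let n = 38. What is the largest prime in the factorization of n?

38 = 2 · 19
19 is prime.
So 38 = 2 · 19; the largest prime factor is 19.

19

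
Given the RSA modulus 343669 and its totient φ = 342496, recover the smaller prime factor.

557

φ(n) = (p−1)(q−1) = n − (p+q) + 1, so p + q = 343669 − 342496 + 1 = 1174.
p and q are the roots of t² − 1174t + 343669 = 0.
Discriminant: 1174² − 4·343669 = 1378276 − 1374676 = 3600; √3600 = 60.
q = (1174 − 60)/2 = 557, p = (1174 + 60)/2 = 617.
Check: 557 · 617 = 343669.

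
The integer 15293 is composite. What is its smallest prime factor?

15293 is odd.
Digit sum 20, not divisible by 3.
Ends in 3: not divisible by 5.
7: 15293 = 7·2184 + 5
11: 15293 = 11·1390 + 3
13: 15293 = 13·1176 + 5
17: 15293 = 17·899 + 10
19: 15293 = 19·804 + 17
23: 15293 = 23·664 + 21
29: 15293 = 29·527 + 10
31: 15293 = 31·493 + 10
37: 15293 = 37·413 + 12
41: 15293 = 41·373

41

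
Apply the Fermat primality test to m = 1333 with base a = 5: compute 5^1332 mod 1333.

5^1 ≡ 5 (mod 1333)
5^2 ≡ 5^2 = 25 ≡ 25 (mod 1333)
5^4 ≡ 25^2 = 625 ≡ 625 (mod 1333)
5^8 ≡ 625^2 = 390625 ≡ 56 (mod 1333)
5^16 ≡ 56^2 = 3136 ≡ 470 (mod 1333)
5^32 ≡ 470^2 = 220900 ≡ 955 (mod 1333)
5^64 ≡ 955^2 = 912025 ≡ 253 (mod 1333)
5^128 ≡ 253^2 = 64009 ≡ 25 (mod 1333)
5^256 ≡ 25^2 = 625 ≡ 625 (mod 1333)
5^512 ≡ 625^2 = 390625 ≡ 56 (mod 1333)
5^1024 ≡ 56^2 = 3136 ≡ 470 (mod 1333)
1332 = 1024 + 256 + 32 + 16 + 4 in binary powers of 2.
So 5^1332 ≡ 470 · 625 · 955 · 470 · 625 ≡ 838 (mod 1333).
Since 838 ≠ 1, base 5 is a Fermat witness: 1333 is composite.

838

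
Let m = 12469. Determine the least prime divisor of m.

12469 is odd.
Digit sum 22, not divisible by 3.
Ends in 9: not divisible by 5.
7: 12469 = 7·1781 + 2
11: 12469 = 11·1133 + 6
13: 12469 = 13·959 + 2
17: 12469 = 17·733 + 8
19: 12469 = 19·656 + 5
23: 12469 = 23·542 + 3
29: 12469 = 29·429 + 28
31: 12469 = 31·402 + 7
37: 12469 = 37·337

37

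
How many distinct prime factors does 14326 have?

14326 = 2 · 7163
7163 = 13 · 551
551 = 19 · 29
14326 = 2 · 13 · 19 · 29, which has 4 distinct prime factors.

4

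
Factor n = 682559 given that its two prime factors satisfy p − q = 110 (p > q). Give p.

883

Since p = q + 110, we have 682559 = q(q + 110), so q² + 110q − 682559 = 0.
Discriminant: 110² + 4·682559 = 12100 + 2730236 = 2742336; √2742336 = 1656.
q = (−110 + 1656)/2 = 773, and p = q + 110 = 883.
Check: 773 · 883 = 682559.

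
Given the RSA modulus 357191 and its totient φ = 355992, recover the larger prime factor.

φ(n) = (p−1)(q−1) = n − (p+q) + 1, so p + q = 357191 − 355992 + 1 = 1200.
p and q are the roots of t² − 1200t + 357191 = 0.
Discriminant: 1200² − 4·357191 = 1440000 − 1428764 = 11236; √11236 = 106.
q = (1200 − 106)/2 = 547, p = (1200 + 106)/2 = 653.
Check: 547 · 653 = 357191.

653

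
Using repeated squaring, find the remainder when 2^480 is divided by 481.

248

2^1 ≡ 2 (mod 481)
2^2 ≡ 2^2 = 4 ≡ 4 (mod 481)
2^4 ≡ 4^2 = 16 ≡ 16 (mod 481)
2^8 ≡ 16^2 = 256 ≡ 256 (mod 481)
2^16 ≡ 256^2 = 65536 ≡ 120 (mod 481)
2^32 ≡ 120^2 = 14400 ≡ 451 (mod 481)
2^64 ≡ 451^2 = 203401 ≡ 419 (mod 481)
2^128 ≡ 419^2 = 175561 ≡ 477 (mod 481)
2^256 ≡ 477^2 = 227529 ≡ 16 (mod 481)
480 = 256 + 128 + 64 + 32 in binary powers of 2.
So 2^480 ≡ 16 · 477 · 419 · 451 ≡ 248 (mod 481).
Since 248 ≠ 1, base 2 is a Fermat witness: 481 is composite.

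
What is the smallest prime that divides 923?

13

923 is odd.
Digit sum 14, not divisible by 3.
Ends in 3: not divisible by 5.
7: 923 = 7·131 + 6
11: 923 = 11·83 + 10
13: 923 = 13·71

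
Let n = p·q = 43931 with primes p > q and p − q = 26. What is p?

223

Since p = q + 26, we have 43931 = q(q + 26), so q² + 26q − 43931 = 0.
Discriminant: 26² + 4·43931 = 676 + 175724 = 176400; √176400 = 420.
q = (−26 + 420)/2 = 197, and p = q + 26 = 223.
Check: 197 · 223 = 43931.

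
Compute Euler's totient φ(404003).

384480

Factor: 404003 = 37 · 61 · 179.
φ(404003) = (37−1) · (61−1) · (179−1) = 36 · 60 · 178 = 384480.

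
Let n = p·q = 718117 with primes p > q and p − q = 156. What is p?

Since p = q + 156, we have 718117 = q(q + 156), so q² + 156q − 718117 = 0.
Discriminant: 156² + 4·718117 = 24336 + 2872468 = 2896804; √2896804 = 1702.
q = (−156 + 1702)/2 = 773, and p = q + 156 = 929.
Check: 773 · 929 = 718117.

929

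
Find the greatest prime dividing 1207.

71

1207 = 17 · 71
71 is prime.
So 1207 = 17 · 71; the largest prime factor is 71.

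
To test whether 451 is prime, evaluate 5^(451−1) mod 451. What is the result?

5^1 ≡ 5 (mod 451)
5^2 ≡ 5^2 = 25 ≡ 25 (mod 451)
5^4 ≡ 25^2 = 625 ≡ 174 (mod 451)
5^8 ≡ 174^2 = 30276 ≡ 59 (mod 451)
5^16 ≡ 59^2 = 3481 ≡ 324 (mod 451)
5^32 ≡ 324^2 = 104976 ≡ 344 (mod 451)
5^64 ≡ 344^2 = 118336 ≡ 174 (mod 451)
5^128 ≡ 174^2 = 30276 ≡ 59 (mod 451)
5^256 ≡ 59^2 = 3481 ≡ 324 (mod 451)
450 = 256 + 128 + 64 + 2 in binary powers of 2.
So 5^450 ≡ 324 · 59 · 174 · 25 ≡ 122 (mod 451).
Since 122 ≠ 1, base 5 is a Fermat witness: 451 is composite.

122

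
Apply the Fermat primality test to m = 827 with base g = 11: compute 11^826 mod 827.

1

11^1 ≡ 11 (mod 827)
11^2 ≡ 11^2 = 121 ≡ 121 (mod 827)
11^4 ≡ 121^2 = 14641 ≡ 582 (mod 827)
11^8 ≡ 582^2 = 338724 ≡ 481 (mod 827)
11^16 ≡ 481^2 = 231361 ≡ 628 (mod 827)
11^32 ≡ 628^2 = 394384 ≡ 732 (mod 827)
11^64 ≡ 732^2 = 535824 ≡ 755 (mod 827)
11^128 ≡ 755^2 = 570025 ≡ 222 (mod 827)
11^256 ≡ 222^2 = 49284 ≡ 491 (mod 827)
11^512 ≡ 491^2 = 241081 ≡ 424 (mod 827)
826 = 512 + 256 + 32 + 16 + 8 + 2 in binary powers of 2.
So 11^826 ≡ 424 · 491 · 732 · 628 · 481 · 121 ≡ 1 (mod 827).
Since the result is 1, base 11 gives no evidence that 827 is composite.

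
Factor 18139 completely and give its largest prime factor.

97

18139 = 11 · 1649
1649 = 17 · 97
97 is prime.
So 18139 = 11 · 17 · 97; the largest prime factor is 97.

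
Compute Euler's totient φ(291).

192

Factor: 291 = 3 · 97.
φ(291) = (3−1) · (97−1) = 2 · 96 = 192.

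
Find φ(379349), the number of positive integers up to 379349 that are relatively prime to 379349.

Factor: 379349 = 29 · 103 · 127.
φ(379349) = (29−1) · (103−1) · (127−1) = 28 · 102 · 126 = 359856.

359856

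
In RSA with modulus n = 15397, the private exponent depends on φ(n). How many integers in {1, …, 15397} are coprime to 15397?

Factor: 15397 = 89 · 173.
φ(15397) = (89−1) · (173−1) = 88 · 172 = 15136.

15136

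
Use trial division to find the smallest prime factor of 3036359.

43

3036359 is odd.
Digit sum 29, not divisible by 3.
Ends in 9: not divisible by 5.
7: 3036359 = 7·433765 + 4
11: 3036359 = 11·276032 + 7
13: 3036359 = 13·233566 + 1
17: 3036359 = 17·178609 + 6
19: 3036359 = 19·159808 + 7
23: 3036359 = 23·132015 + 14
29: 3036359 = 29·104702 + 1
31: 3036359 = 31·97947 + 2
37: 3036359 = 37·82063 + 28
41: 3036359 = 41·74057 + 22
43: 3036359 = 43·70613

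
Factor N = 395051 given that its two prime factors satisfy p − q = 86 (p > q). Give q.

Since p = q + 86, we have 395051 = q(q + 86), so q² + 86q − 395051 = 0.
Discriminant: 86² + 4·395051 = 7396 + 1580204 = 1587600; √1587600 = 1260.
q = (−86 + 1260)/2 = 587, and p = q + 86 = 673.
Check: 587 · 673 = 395051.

587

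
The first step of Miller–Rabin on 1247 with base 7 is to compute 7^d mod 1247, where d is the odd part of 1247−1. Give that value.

1247 − 1 = 1246 = 2^1 · 623, so d = 623.
7^1 ≡ 7 (mod 1247)
7^2 ≡ 7^2 = 49 ≡ 49 (mod 1247)
7^4 ≡ 49^2 = 2401 ≡ 1154 (mod 1247)
7^8 ≡ 1154^2 = 1331716 ≡ 1167 (mod 1247)
7^16 ≡ 1167^2 = 1361889 ≡ 165 (mod 1247)
7^32 ≡ 165^2 = 27225 ≡ 1038 (mod 1247)
7^64 ≡ 1038^2 = 1077444 ≡ 36 (mod 1247)
7^128 ≡ 36^2 = 1296 ≡ 49 (mod 1247)
7^256 ≡ 49^2 = 2401 ≡ 1154 (mod 1247)
7^512 ≡ 1154^2 = 1331716 ≡ 1167 (mod 1247)
623 = 512 + 64 + 32 + 8 + 4 + 2 + 1 in binary powers of 2.
So 7^623 ≡ 1167 · 36 · 1038 · 1167 · 1154 · 49 · 7 ≡ 639 (mod 1247).
Squaring chain: 639; never reaches −1, so base 7 is a Miller–Rabin witness that 1247 is composite.

639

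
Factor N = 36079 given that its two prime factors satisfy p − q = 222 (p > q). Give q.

Since p = q + 222, we have 36079 = q(q + 222), so q² + 222q − 36079 = 0.
Discriminant: 222² + 4·36079 = 49284 + 144316 = 193600; √193600 = 440.
q = (−222 + 440)/2 = 109, and p = q + 222 = 331.
Check: 109 · 331 = 36079.

109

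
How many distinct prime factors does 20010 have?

20010 = 2 · 10005
10005 = 3 · 3335
3335 = 5 · 667
667 = 23 · 29
20010 = 2 · 3 · 5 · 23 · 29, which has 5 distinct prime factors.

5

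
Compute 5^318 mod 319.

5^1 ≡ 5 (mod 319)
5^2 ≡ 5^2 = 25 ≡ 25 (mod 319)
5^4 ≡ 25^2 = 625 ≡ 306 (mod 319)
5^8 ≡ 306^2 = 93636 ≡ 169 (mod 319)
5^16 ≡ 169^2 = 28561 ≡ 170 (mod 319)
5^32 ≡ 170^2 = 28900 ≡ 190 (mod 319)
5^64 ≡ 190^2 = 36100 ≡ 53 (mod 319)
5^128 ≡ 53^2 = 2809 ≡ 257 (mod 319)
5^256 ≡ 257^2 = 66049 ≡ 16 (mod 319)
318 = 256 + 32 + 16 + 8 + 4 + 2 in binary powers of 2.
So 5^318 ≡ 16 · 190 · 170 · 169 · 306 · 25 ≡ 136 (mod 319).
Since 136 ≠ 1, base 5 is a Fermat witness: 319 is composite.

136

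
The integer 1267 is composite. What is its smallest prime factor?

7

1267 is odd.
Digit sum 16, not divisible by 3.
Ends in 7: not divisible by 5.
7: 1267 = 7·181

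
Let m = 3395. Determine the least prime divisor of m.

3395 is odd.
Digit sum 20, not divisible by 3.
Ends in 5: divisible by 5.

5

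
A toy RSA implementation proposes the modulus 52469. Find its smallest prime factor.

71

52469 is odd.
Digit sum 26, not divisible by 3.
Ends in 9: not divisible by 5.
7: 52469 = 7·7495 + 4
11: 52469 = 11·4769 + 10
13: 52469 = 13·4036 + 1
17: 52469 = 17·3086 + 7
19: 52469 = 19·2761 + 10
23: 52469 = 23·2281 + 6
29: 52469 = 29·1809 + 8
31: 52469 = 31·1692 + 17
37: 52469 = 37·1418 + 3
41: 52469 = 41·1279 + 30
43: 52469 = 43·1220 + 9
47: 52469 = 47·1116 + 17
53: 52469 = 53·989 + 52
59: 52469 = 59·889 + 18
61: 52469 = 61·860 + 9
67: 52469 = 67·783 + 8
71: 52469 = 71·739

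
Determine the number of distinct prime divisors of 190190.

190190 = 2 · 95095
95095 = 5 · 19019
19019 = 7 · 2717
2717 = 11 · 247
247 = 13 · 19
190190 = 2 · 5 · 7 · 11 · 13 · 19, which has 6 distinct prime factors.

6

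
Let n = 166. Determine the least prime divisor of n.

2

166 is even: 2 divides it.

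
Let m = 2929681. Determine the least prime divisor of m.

53

2929681 is odd.
Digit sum 37, not divisible by 3.
Ends in 1: not divisible by 5.
7: 2929681 = 7·418525 + 6
11: 2929681 = 11·266334 + 7
13: 2929681 = 13·225360 + 1
17: 2929681 = 17·172334 + 3
19: 2929681 = 19·154193 + 14
23: 2929681 = 23·127377 + 10
29: 2929681 = 29·101023 + 14
31: 2929681 = 31·94505 + 26
37: 2929681 = 37·79180 + 21
41: 2929681 = 41·71455 + 26
43: 2929681 = 43·68132 + 5
47: 2929681 = 47·62333 + 30
53: 2929681 = 53·55277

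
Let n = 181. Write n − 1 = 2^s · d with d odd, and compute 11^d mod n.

180

181 − 1 = 180 = 2^2 · 45, so d = 45.
11^1 ≡ 11 (mod 181)
11^2 ≡ 11^2 = 121 ≡ 121 (mod 181)
11^4 ≡ 121^2 = 14641 ≡ 161 (mod 181)
11^8 ≡ 161^2 = 25921 ≡ 38 (mod 181)
11^16 ≡ 38^2 = 1444 ≡ 177 (mod 181)
11^32 ≡ 177^2 = 31329 ≡ 16 (mod 181)
45 = 32 + 8 + 4 + 1 in binary powers of 2.
So 11^45 ≡ 16 · 38 · 161 · 11 ≡ 180 (mod 181).
Since 11^d ≡ 180 (mod 181), base 11 does not prove 181 composite.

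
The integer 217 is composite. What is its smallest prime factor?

7

217 is odd.
Digit sum 10, not divisible by 3.
Ends in 7: not divisible by 5.
7: 217 = 7·31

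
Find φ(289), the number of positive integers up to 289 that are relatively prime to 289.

272

Factor: 289 = 17^2.
φ(289) = 17^1·(17−1) = 272.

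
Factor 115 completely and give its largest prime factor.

23

115 = 5 · 23
23 is prime.
So 115 = 5 · 23; the largest prime factor is 23.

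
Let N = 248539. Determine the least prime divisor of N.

19

248539 is odd.
Digit sum 31, not divisible by 3.
Ends in 9: not divisible by 5.
7: 248539 = 7·35505 + 4
11: 248539 = 11·22594 + 5
13: 248539 = 13·19118 + 5
17: 248539 = 17·14619 + 16
19: 248539 = 19·13081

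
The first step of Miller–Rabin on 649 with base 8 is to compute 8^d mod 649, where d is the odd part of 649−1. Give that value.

514

649 − 1 = 648 = 2^3 · 81, so d = 81.
8^1 ≡ 8 (mod 649)
8^2 ≡ 8^2 = 64 ≡ 64 (mod 649)
8^4 ≡ 64^2 = 4096 ≡ 202 (mod 649)
8^8 ≡ 202^2 = 40804 ≡ 566 (mod 649)
8^16 ≡ 566^2 = 320356 ≡ 399 (mod 649)
8^32 ≡ 399^2 = 159201 ≡ 196 (mod 649)
8^64 ≡ 196^2 = 38416 ≡ 125 (mod 649)
81 = 64 + 16 + 1 in binary powers of 2.
So 8^81 ≡ 125 · 399 · 8 ≡ 514 (mod 649).
Squaring chain: 514 → 53 → 213; never reaches −1, so base 8 is a Miller–Rabin witness that 649 is composite.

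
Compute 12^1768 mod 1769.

1306

12^1 ≡ 12 (mod 1769)
12^2 ≡ 12^2 = 144 ≡ 144 (mod 1769)
12^4 ≡ 144^2 = 20736 ≡ 1277 (mod 1769)
12^8 ≡ 1277^2 = 1630729 ≡ 1480 (mod 1769)
12^16 ≡ 1480^2 = 2190400 ≡ 378 (mod 1769)
12^32 ≡ 378^2 = 142884 ≡ 1364 (mod 1769)
12^64 ≡ 1364^2 = 1860496 ≡ 1277 (mod 1769)
12^128 ≡ 1277^2 = 1630729 ≡ 1480 (mod 1769)
12^256 ≡ 1480^2 = 2190400 ≡ 378 (mod 1769)
12^512 ≡ 378^2 = 142884 ≡ 1364 (mod 1769)
12^1024 ≡ 1364^2 = 1860496 ≡ 1277 (mod 1769)
1768 = 1024 + 512 + 128 + 64 + 32 + 8 in binary powers of 2.
So 12^1768 ≡ 1277 · 1364 · 1480 · 1277 · 1364 · 1480 ≡ 1306 (mod 1769).
Since 1306 ≠ 1, base 12 is a Fermat witness: 1769 is composite.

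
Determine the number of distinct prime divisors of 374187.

374187 = 3 · 124729
124729 = 11 · 11339
11339 = 17 · 667
667 = 23 · 29
374187 = 3 · 11 · 17 · 23 · 29, which has 5 distinct prime factors.

5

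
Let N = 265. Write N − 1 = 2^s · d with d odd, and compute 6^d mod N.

96

265 − 1 = 264 = 2^3 · 33, so d = 33.
6^1 ≡ 6 (mod 265)
6^2 ≡ 6^2 = 36 ≡ 36 (mod 265)
6^4 ≡ 36^2 = 1296 ≡ 236 (mod 265)
6^8 ≡ 236^2 = 55696 ≡ 46 (mod 265)
6^16 ≡ 46^2 = 2116 ≡ 261 (mod 265)
6^32 ≡ 261^2 = 68121 ≡ 16 (mod 265)
33 = 32 + 1 in binary powers of 2.
So 6^33 ≡ 16 · 6 ≡ 96 (mod 265).
Squaring chain: 96 → 206 → 36; never reaches −1, so base 6 is a Miller–Rabin witness that 265 is composite.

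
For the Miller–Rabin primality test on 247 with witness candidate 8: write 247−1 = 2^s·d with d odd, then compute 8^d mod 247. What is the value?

247 − 1 = 246 = 2^1 · 123, so d = 123.
8^1 ≡ 8 (mod 247)
8^2 ≡ 8^2 = 64 ≡ 64 (mod 247)
8^4 ≡ 64^2 = 4096 ≡ 144 (mod 247)
8^8 ≡ 144^2 = 20736 ≡ 235 (mod 247)
8^16 ≡ 235^2 = 55225 ≡ 144 (mod 247)
8^32 ≡ 144^2 = 20736 ≡ 235 (mod 247)
8^64 ≡ 235^2 = 55225 ≡ 144 (mod 247)
123 = 64 + 32 + 16 + 8 + 2 + 1 in binary powers of 2.
So 8^123 ≡ 144 · 235 · 144 · 235 · 64 · 8 ≡ 18 (mod 247).
Squaring chain: 18; never reaches −1, so base 8 is a Miller–Rabin witness that 247 is composite.

18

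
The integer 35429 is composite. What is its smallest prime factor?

35429 is odd.
Digit sum 23, not divisible by 3.
Ends in 9: not divisible by 5.
7: 35429 = 7·5061 + 2
11: 35429 = 11·3220 + 9
13: 35429 = 13·2725 + 4
17: 35429 = 17·2084 + 1
19: 35429 = 19·1864 + 13
23: 35429 = 23·1540 + 9
29: 35429 = 29·1221 + 20
31: 35429 = 31·1142 + 27
37: 35429 = 37·957 + 20
41: 35429 = 41·864 + 5
43: 35429 = 43·823 + 40
47: 35429 = 47·753 + 38
53: 35429 = 53·668 + 25
59: 35429 = 59·600 + 29
61: 35429 = 61·580 + 49
67: 35429 = 67·528 + 53
71: 35429 = 71·499

71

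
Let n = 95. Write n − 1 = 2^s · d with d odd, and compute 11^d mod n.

95 − 1 = 94 = 2^1 · 47, so d = 47.
11^1 ≡ 11 (mod 95)
11^2 ≡ 11^2 = 121 ≡ 26 (mod 95)
11^4 ≡ 26^2 = 676 ≡ 11 (mod 95)
11^8 ≡ 11^2 = 121 ≡ 26 (mod 95)
11^16 ≡ 26^2 = 676 ≡ 11 (mod 95)
11^32 ≡ 11^2 = 121 ≡ 26 (mod 95)
47 = 32 + 8 + 4 + 2 + 1 in binary powers of 2.
So 11^47 ≡ 26 · 26 · 11 · 26 · 11 ≡ 26 (mod 95).
Squaring chain: 26; never reaches −1, so base 11 is a Miller–Rabin witness that 95 is composite.

26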